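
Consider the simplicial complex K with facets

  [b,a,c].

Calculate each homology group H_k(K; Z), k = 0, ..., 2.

Take the total order a < b < c on the vertex set. Then K (dimension 2) consists of the simplices:

  0-simplices (3): a, b, c
  1-simplices (3): ab, ac, bc
  2-simplices (1): abc

giving chain groups C_0 ≅ Z^3, C_1 ≅ Z^3, C_2 ≅ Z^1.

Boundary ∂_1: C_1 → C_0 maps an edge to its endpoints' difference, ∂[p,q] = q − p. For instance
  ∂ab = b − a.
The resulting 3×3 matrix has rank 2, and its Smith normal form has invariant factors (1,1).

∂_2: C_2 → C_1 acts by ∂[p,q,r] = [q,r] − [p,r] + [p,q]. For instance
  ∂abc = bc − ac + ab.
As a 3×1 matrix over Z this has rank 1, with invariant factors (1).

Now H_k = ker ∂_k / im ∂_{k+1}, so:

  H_0: rank C_0 − rank ∂_1 = 3 − 2 = 1, and the invariant factors of ∂_1 are all 1, so H_0 ≅ Z.
  H_1: rank ker ∂_1 − rank ∂_2 = (3 − 2) − 1 = 0, and the invariant factors of ∂_2 are all 1, so H_1 ≅ 0.
  H_2: rank ker ∂_2 − rank ∂_3 = (1 − 1) − 0 = 0, and there is no ∂_3, so H_2 ≅ 0.

As a check, the Euler characteristic is 3 − 3 + 1 = 1, which agrees with 1 − 0 + 0 = 1.
(K is a triangulation of the 2-simplex.)

H_0 ≅ Z,  H_1 = 0,  H_2 = 0.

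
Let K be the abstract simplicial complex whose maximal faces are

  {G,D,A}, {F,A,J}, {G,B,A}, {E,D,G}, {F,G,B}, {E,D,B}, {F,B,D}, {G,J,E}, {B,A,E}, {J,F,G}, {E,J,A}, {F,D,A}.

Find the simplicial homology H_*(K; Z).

H_0 ≅ Z,  H_1 ≅ Z/2Z,  H_2 = 0.

Take the total order A < B < D < E < F < G < J on the vertex set. Then K (dimension 2) consists of the simplices:

  0-simplices (7): A, B, D, E, F, G, J
  1-simplices (18): AB, AD, AE, AF, AG, AJ, BD, BE, BF, BG, DE, DF, DG, EG, EJ, FG, FJ, GJ
  2-simplices (12): ABE, ABG, ADF, ADG, AEJ, AFJ, BDE, BDF, BFG, DEG, EGJ, FGJ

giving chain groups C_0 ≅ Z^7, C_1 ≅ Z^18, C_2 ≅ Z^12.

∂_1: C_1 → C_0 is given by ∂[p,q] = [q] − [p].
As a 7×18 matrix over Z this has rank 6, with invariant factors (1,1,1,1,1,1).

∂_2: C_2 → C_1 sends each 2-simplex [p,q,r] to [q,r] − [p,r] + [p,q]. For instance
  ∂ADG = DG − AG + AD,
  ∂EGJ = GJ − EJ + EG.
This gives a 18×12 integer matrix of rank 12; reducing to Smith normal form yields diagonal entries (1,1,1,1,1,1,1,1,1,1,1,2).

From H_k ≅ ker(∂_k) / im(∂_{k+1}) we obtain:

  H_0: rank C_0 − rank ∂_1 = 7 − 6 = 1, and the invariant factors of ∂_1 are all 1, so H_0 ≅ Z.
  H_1: rank ker ∂_1 − rank ∂_2 = (18 − 6) − 12 = 0, and ∂_2 has invariant factor 2 > 1, so H_1 ≅ Z/2Z.
  H_2: rank ker ∂_2 − rank ∂_3 = (12 − 12) − 0 = 0, and there is no ∂_3, so H_2 ≅ 0.

As a check, the Euler characteristic is 7 − 18 + 12 = 1, which agrees with 1 − 0 + 0 = 1.
(K is a triangulation of the real projective plane RP^2.)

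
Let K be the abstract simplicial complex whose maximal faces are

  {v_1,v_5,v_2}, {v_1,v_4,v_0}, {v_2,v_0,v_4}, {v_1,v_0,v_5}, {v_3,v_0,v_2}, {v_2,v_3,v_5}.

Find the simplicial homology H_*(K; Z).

We work with the vertex ordering v_0 < v_1 < v_2 < v_3 < v_4 < v_5. The simplices of K, each written with vertices in increasing order, are:

  0-simplices (6): [v_0], [v_1], [v_2], [v_3], [v_4], [v_5]
  1-simplices (12): [v_0,v_1], [v_0,v_2], [v_0,v_3], [v_0,v_4], [v_0,v_5], [v_1,v_2], [v_1,v_4], [v_1,v_5], [v_2,v_3], [v_2,v_4], [v_2,v_5], [v_3,v_5]
  2-simplices (6): [v_0,v_1,v_4], [v_0,v_1,v_5], [v_0,v_2,v_3], [v_0,v_2,v_4], [v_1,v_2,v_5], [v_2,v_3,v_5]

Hence C_0 ≅ Z^6, C_1 ≅ Z^12, C_2 ≅ Z^6.

Boundary ∂_1: C_1 → C_0 sends each edge [p,q] (with p < q) to q − p.
The resulting 6×12 matrix has rank 5, and its Smith normal form has invariant factors (1,1,1,1,1).

∂_2: C_2 → C_1 maps a triangle to the signed sum of its edges. For instance
  ∂[v_0,v_1,v_4] = [v_1,v_4] − [v_0,v_4] + [v_0,v_1],
  ∂[v_0,v_2,v_3] = [v_2,v_3] − [v_0,v_3] + [v_0,v_2].
This gives a 12×6 integer matrix of rank 6; reducing to Smith normal form yields diagonal entries (1,1,1,1,1,1).

Reading off H_k = ker ∂_k / im ∂_{k+1}:

  H_0: rank C_0 − rank ∂_1 = 6 − 5 = 1, and the invariant factors of ∂_1 are all 1, so H_0 ≅ Z.
  H_1: rank ker ∂_1 − rank ∂_2 = (12 − 5) − 6 = 1, and the invariant factors of ∂_2 are all 1, so H_1 ≅ Z.
  H_2: rank ker ∂_2 − rank ∂_3 = (6 − 6) − 0 = 0, and there is no ∂_3, so H_2 ≅ 0.

As a check, the Euler characteristic is 6 − 12 + 6 = 0, which agrees with 1 − 1 + 0 = 0.
(K is a triangulation of the cylinder S^1 x I.)

H_0 = Z,  H_1 = Z,  H_2 = 0.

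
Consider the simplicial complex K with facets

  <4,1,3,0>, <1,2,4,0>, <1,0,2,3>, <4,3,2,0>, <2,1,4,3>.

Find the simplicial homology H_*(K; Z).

Fix the vertex order 0 < 1 < 2 < 3 < 4 and write every simplex with vertices in increasing order. Then dim K = 3 and the simplices of K are:

  0-simplices (5): [0], [1], [2], [3], [4]
  1-simplices (10): [0,1], [0,2], [0,3], [0,4], [1,2], [1,3], [1,4], [2,3], [2,4], [3,4]
  2-simplices (10): [0,1,2], [0,1,3], [0,1,4], [0,2,3], [0,2,4], [0,3,4], [1,2,3], [1,2,4], [1,3,4], [2,3,4]
  3-simplices (5): [0,1,2,3], [0,1,2,4], [0,1,3,4], [0,2,3,4], [1,2,3,4]

so the chain groups are C_0 ≅ Z^5, C_1 ≅ Z^10, C_2 ≅ Z^10, C_3 ≅ Z^5.

Boundary ∂_1: C_1 → C_0 sends each edge [p,q] (with p < q) to q − p.
As a 5×10 matrix over Z this has rank 4, with invariant factors (1,1,1,1).

The boundary map ∂_2: C_2 → C_1 acts by ∂[p,q,r] = [q,r] − [p,r] + [p,q]. For instance
  ∂[0,1,2] = [1,2] − [0,2] + [0,1],
  ∂[2,3,4] = [3,4] − [2,4] + [2,3].
The resulting 10×10 matrix has rank 6, and its Smith normal form has invariant factors (1,1,1,1,1,1).

∂_3: C_3 → C_2 sends each 3-simplex σ to the alternating sum Σ_i (−1)^i (σ with its i-th vertex removed). For instance
  ∂[0,1,3,4] = [1,3,4] − [0,3,4] + [0,1,4] − [0,1,3],
  ∂[0,1,2,3] = [1,2,3] − [0,2,3] + [0,1,3] − [0,1,2].
As a 10×5 matrix over Z this has rank 4, with invariant factors (1,1,1,1).

Now H_k = ker ∂_k / im ∂_{k+1}, so:

  H_0: rank C_0 − rank ∂_1 = 5 − 4 = 1, and the invariant factors of ∂_1 are all 1, so H_0 = Z.
  H_1: rank ker ∂_1 − rank ∂_2 = (10 − 4) − 6 = 0, and the invariant factors of ∂_2 are all 1, so H_1 = 0.
  H_2: rank ker ∂_2 − rank ∂_3 = (10 − 6) − 4 = 0, and the invariant factors of ∂_3 are all 1, so H_2 = 0.
  H_3: rank ker ∂_3 − rank ∂_4 = (5 − 4) − 0 = 1, and there is no ∂_4, so H_3 = Z.

As a check, the Euler characteristic is 5 − 10 + 10 − 5 = 0, which agrees with 1 − 0 + 0 − 1 = 0.

H_0 = Z,  H_1 = 0,  H_2 = 0,  H_3 = Z.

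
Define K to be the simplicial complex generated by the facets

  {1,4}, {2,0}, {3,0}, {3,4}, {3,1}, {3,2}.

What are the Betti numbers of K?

b_0 = 1, b_1 = 2.

We work with the vertex ordering 0 < 1 < 2 < 3 < 4. The simplices of K, each written with vertices in increasing order, are:

  0-simplices (5): [0], [1], [2], [3], [4]
  1-simplices (6): [0,2], [0,3], [1,3], [1,4], [2,3], [3,4]

Hence C_0 ≅ Z^5, C_1 ≅ Z^6.

∂_1: C_1 → C_0 maps an edge to its endpoints' difference, ∂[p,q] = q − p.
As a 5×6 matrix over Z this has rank 4, with invariant factors (1,1,1,1).

Computing H_k = (kernel of ∂_k) / (image of ∂_{k+1}):

  H_0: rank C_0 − rank ∂_1 = 5 − 4 = 1, and the invariant factors of ∂_1 are all 1, so H_0 = Z.
  H_1: rank ker ∂_1 − rank ∂_2 = (6 − 4) − 0 = 2, and there is no ∂_2, so H_1 = Z^2.

As a check, the Euler characteristic is 5 − 6 = -1, which agrees with 1 − 2 = -1.
(K is a triangulation of a wedge of 2 circles.)

Hence the Betti numbers are b_0 = 1, b_1 = 2.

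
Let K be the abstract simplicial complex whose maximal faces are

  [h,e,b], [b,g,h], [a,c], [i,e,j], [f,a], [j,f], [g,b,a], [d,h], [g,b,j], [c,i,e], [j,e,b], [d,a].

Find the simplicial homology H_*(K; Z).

H_0 = Z,  H_1 = Z^3,  H_2 = 0.

K has 10 vertices, 19 edges, 7 triangles.
rank ∂_0 = 0, rank ∂_1 = 9 ⇒ b_0 = 10 − 0 − 9 = 1; all invariant factors of ∂_1 are 1 so no torsion. So H_0 ≅ Z.
rank ∂_1 = 9, rank ∂_2 = 7 ⇒ b_1 = 19 − 9 − 7 = 3; all invariant factors of ∂_2 are 1 so no torsion. So H_1 ≅ Z^3.
rank ∂_2 = 7, rank ∂_3 = 0 ⇒ b_2 = 7 − 7 − 0 = 0. So H_2 ≅ 0.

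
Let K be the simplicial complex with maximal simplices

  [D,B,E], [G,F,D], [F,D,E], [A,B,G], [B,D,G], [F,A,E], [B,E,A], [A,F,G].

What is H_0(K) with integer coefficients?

We work with the vertex ordering A < B < D < E < F < G. The simplices of K, each written with vertices in increasing order, are:

  0-simplices (6): A, B, D, E, F, G
  1-simplices (12): AB, AE, AF, AG, BD, BE, BG, DE, DF, DG, EF, FG
  2-simplices (8): ABE, ABG, AEF, AFG, BDE, BDG, DEF, DFG

giving chain groups C_0 ≅ Z^6, C_1 ≅ Z^12, C_2 ≅ Z^8.

∂_1: C_1 → C_0 sends each edge [p,q] (with p < q) to q − p. For instance
  ∂DG = G − D.
The resulting 6×12 matrix has rank 5, and its Smith normal form has invariant factors (1,1,1,1,1).

∂_2: C_2 → C_1 sends each 2-simplex [p,q,r] to [q,r] − [p,r] + [p,q]. For instance
  ∂BDG = DG − BG + BD,
  ∂BDE = DE − BE + BD.
This gives a 12×8 integer matrix of rank 7; reducing to Smith normal form yields diagonal entries (1,1,1,1,1,1,1).

Computing H_k = (kernel of ∂_k) / (image of ∂_{k+1}):

  H_0: rank C_0 − rank ∂_1 = 6 − 5 = 1, and the invariant factors of ∂_1 are all 1, so H_0 = Z.

(K is a triangulation of the 2-sphere S^2.)

H_0 ≅ Z.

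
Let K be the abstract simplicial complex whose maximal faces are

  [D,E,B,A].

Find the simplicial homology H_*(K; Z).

H_0 ≅ Z,  H_1 = 0,  H_2 = 0,  H_3 = 0.

Order the vertices as A < B < D < E. Listing each simplex with vertices in this order, K has dimension 3 with simplices:

  0-simplices (4): A, B, D, E
  1-simplices (6): AB, AD, AE, BD, BE, DE
  2-simplices (4): ABD, ABE, ADE, BDE
  3-simplices (1): ABDE

so the chain groups are C_0 ≅ Z^4, C_1 ≅ Z^6, C_2 ≅ Z^4, C_3 ≅ Z^1.

The boundary map ∂_1: C_1 → C_0 is given by ∂[p,q] = [q] − [p].
The resulting 4×6 matrix has rank 3, and its Smith normal form has invariant factors (1,1,1).

The boundary map ∂_2: C_2 → C_1 maps a triangle to the signed sum of its edges. For instance
  ∂BDE = DE − BE + BD,
  ∂ADE = DE − AE + AD.
As a 6×4 matrix over Z this has rank 3, with invariant factors (1,1,1).

The boundary map ∂_3: C_3 → C_2 sends each 3-simplex σ to the alternating sum Σ_i (−1)^i (σ with its i-th vertex removed). For instance
  ∂ABDE = BDE − ADE + ABE − ABD.
The resulting 4×1 matrix has rank 1, and its Smith normal form has invariant factors (1).

Reading off H_k = ker ∂_k / im ∂_{k+1}:

  H_0: rank C_0 − rank ∂_1 = 4 − 3 = 1, and the invariant factors of ∂_1 are all 1, so H_0 ≅ Z.
  H_1: rank ker ∂_1 − rank ∂_2 = (6 − 3) − 3 = 0, and the invariant factors of ∂_2 are all 1, so H_1 ≅ 0.
  H_2: rank ker ∂_2 − rank ∂_3 = (4 − 3) − 1 = 0, and the invariant factors of ∂_3 are all 1, so H_2 ≅ 0.
  H_3: rank ker ∂_3 − rank ∂_4 = (1 − 1) − 0 = 0, and there is no ∂_4, so H_3 ≅ 0.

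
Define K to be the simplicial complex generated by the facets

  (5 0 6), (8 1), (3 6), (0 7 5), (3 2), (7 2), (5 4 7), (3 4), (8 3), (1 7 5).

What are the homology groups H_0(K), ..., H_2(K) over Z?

H_0 ≅ Z,  H_1 ≅ Z^3,  H_2 = 0.

Order the vertices as 0 < 1 < 2 < 3 < 4 < 5 < 6 < 7 < 8. Listing each simplex with vertices in this order, K has dimension 2 with simplices:

  0-simplices (9): [0], [1], [2], [3], [4], [5], [6], [7], [8]
  1-simplices (15): [0,5], [0,6], [0,7], [1,5], [1,7], [1,8], [2,3], [2,7], [3,4], [3,6], [3,8], [4,5], [4,7], [5,6], [5,7]
  2-simplices (4): [0,5,6], [0,5,7], [1,5,7], [4,5,7]

giving chain groups C_0 ≅ Z^9, C_1 ≅ Z^15, C_2 ≅ Z^4.

The boundary map ∂_1: C_1 → C_0 sends each edge [p,q] (with p < q) to q − p.
This gives a 9×15 integer matrix of rank 8; reducing to Smith normal form yields diagonal entries (1,1,1,1,1,1,1,1).

∂_2: C_2 → C_1 acts by ∂[p,q,r] = [q,r] − [p,r] + [p,q]. For instance
  ∂[0,5,6] = [5,6] − [0,6] + [0,5],
  ∂[1,5,7] = [5,7] − [1,7] + [1,5].
This gives a 15×4 integer matrix of rank 4; reducing to Smith normal form yields diagonal entries (1,1,1,1).

From H_k ≅ ker(∂_k) / im(∂_{k+1}) we obtain:

  H_0: rank C_0 − rank ∂_1 = 9 − 8 = 1, and the invariant factors of ∂_1 are all 1, so H_0 = Z.
  H_1: rank ker ∂_1 − rank ∂_2 = (15 − 8) − 4 = 3, and the invariant factors of ∂_2 are all 1, so H_1 = Z^3.
  H_2: rank ker ∂_2 − rank ∂_3 = (4 − 4) − 0 = 0, and there is no ∂_3, so H_2 = 0.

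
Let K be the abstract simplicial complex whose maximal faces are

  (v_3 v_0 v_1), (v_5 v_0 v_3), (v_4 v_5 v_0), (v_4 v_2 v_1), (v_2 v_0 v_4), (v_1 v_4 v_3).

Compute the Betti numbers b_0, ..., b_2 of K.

We work with the vertex ordering v_0 < v_1 < v_2 < v_3 < v_4 < v_5. The simplices of K, each written with vertices in increasing order, are:

  0-simplices (6): [v_0], [v_1], [v_2], [v_3], [v_4], [v_5]
  1-simplices (12): [v_0,v_1], [v_0,v_2], [v_0,v_3], [v_0,v_4], [v_0,v_5], [v_1,v_2], [v_1,v_3], [v_1,v_4], [v_2,v_4], [v_3,v_4], [v_3,v_5], [v_4,v_5]
  2-simplices (6): [v_0,v_1,v_3], [v_0,v_2,v_4], [v_0,v_3,v_5], [v_0,v_4,v_5], [v_1,v_2,v_4], [v_1,v_3,v_4]

Hence C_0 ≅ Z^6, C_1 ≅ Z^12, C_2 ≅ Z^6.

∂_1: C_1 → C_0 is given by ∂[p,q] = [q] − [p]. For instance
  ∂[v_4,v_5] = [v_5] − [v_4].
As a 6×12 matrix over Z this has rank 5, with invariant factors (1,1,1,1,1).

∂_2: C_2 → C_1 maps a triangle to the signed sum of its edges. For instance
  ∂[v_1,v_2,v_4] = [v_2,v_4] − [v_1,v_4] + [v_1,v_2],
  ∂[v_0,v_4,v_5] = [v_4,v_5] − [v_0,v_5] + [v_0,v_4].
The 12×6 boundary matrix has rank 6 and Smith normal form diag(1,1,1,1,1,1).

Now H_k = ker ∂_k / im ∂_{k+1}, so:

  H_0: rank C_0 − rank ∂_1 = 6 − 5 = 1, and the invariant factors of ∂_1 are all 1, so H_0 = Z.
  H_1: rank ker ∂_1 − rank ∂_2 = (12 − 5) − 6 = 1, and the invariant factors of ∂_2 are all 1, so H_1 = Z.
  H_2: rank ker ∂_2 − rank ∂_3 = (6 − 6) − 0 = 0, and there is no ∂_3, so H_2 = 0.

As a check, the Euler characteristic is 6 − 12 + 6 = 0, which agrees with 1 − 1 + 0 = 0.

Hence the Betti numbers are b_0 = 1, b_1 = 1, b_2 = 0.

b_0 = 1, b_1 = 1, b_2 = 0.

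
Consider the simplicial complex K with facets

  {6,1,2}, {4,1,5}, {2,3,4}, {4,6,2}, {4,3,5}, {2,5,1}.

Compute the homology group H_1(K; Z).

H_1 ≅ Z.

Order the vertices as 1 < 2 < 3 < 4 < 5 < 6. Listing each simplex with vertices in this order, K has dimension 2 with simplices:

  0-simplices (6): [1], [2], [3], [4], [5], [6]
  1-simplices (12): [1,2], [1,4], [1,5], [1,6], [2,3], [2,4], [2,5], [2,6], [3,4], [3,5], [4,5], [4,6]
  2-simplices (6): [1,2,5], [1,2,6], [1,4,5], [2,3,4], [2,4,6], [3,4,5]

so the chain groups are C_0 ≅ Z^6, C_1 ≅ Z^12, C_2 ≅ Z^6.

The boundary map ∂_1: C_1 → C_0 sends each edge [p,q] (with p < q) to q − p.
This gives a 6×12 integer matrix of rank 5; reducing to Smith normal form yields diagonal entries (1,1,1,1,1).

The boundary map ∂_2: C_2 → C_1 maps a triangle to the signed sum of its edges. For instance
  ∂[2,4,6] = [4,6] − [2,6] + [2,4],
  ∂[1,2,6] = [2,6] − [1,6] + [1,2].
The 12×6 boundary matrix has rank 6 and Smith normal form diag(1,1,1,1,1,1).

Computing H_k = (kernel of ∂_k) / (image of ∂_{k+1}):

  H_1: rank ker ∂_1 − rank ∂_2 = (12 − 5) − 6 = 1, and the invariant factors of ∂_2 are all 1, so H_1 ≅ Z.

(K is a triangulation of the cylinder S^1 x I.)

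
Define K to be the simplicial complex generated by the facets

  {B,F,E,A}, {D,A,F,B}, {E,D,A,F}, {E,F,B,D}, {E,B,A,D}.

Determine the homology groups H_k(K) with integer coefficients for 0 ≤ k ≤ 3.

Order the vertices as A < B < D < E < F. Listing each simplex with vertices in this order, K has dimension 3 with simplices:

  0-simplices (5): A, B, D, E, F
  1-simplices (10): AB, AD, AE, AF, BD, BE, BF, DE, DF, EF
  2-simplices (10): ABD, ABE, ABF, ADE, ADF, AEF, BDE, BDF, BEF, DEF
  3-simplices (5): ABDE, ABDF, ABEF, ADEF, BDEF

Hence C_0 ≅ Z^5, C_1 ≅ Z^10, C_2 ≅ Z^10, C_3 ≅ Z^5.

The boundary map ∂_1: C_1 → C_0 maps an edge to its endpoints' difference, ∂[p,q] = q − p. For instance
  ∂BF = F − B.
The 5×10 boundary matrix has rank 4 and Smith normal form diag(1,1,1,1).

Boundary ∂_2: C_2 → C_1 maps a triangle to the signed sum of its edges. For instance
  ∂DEF = EF − DF + DE,
  ∂ADF = DF − AF + AD.
The 10×10 boundary matrix has rank 6 and Smith normal form diag(1,1,1,1,1,1).

Boundary ∂_3: C_3 → C_2 sends each 3-simplex σ to the alternating sum Σ_i (−1)^i (σ with its i-th vertex removed). For instance
  ∂ABDE = BDE − ADE + ABE − ABD,
  ∂ABDF = BDF − ADF + ABF − ABD.
The resulting 10×5 matrix has rank 4, and its Smith normal form has invariant factors (1,1,1,1).

Computing H_k = (kernel of ∂_k) / (image of ∂_{k+1}):

  H_0: rank C_0 − rank ∂_1 = 5 − 4 = 1, and the invariant factors of ∂_1 are all 1, so H_0 ≅ Z.
  H_1: rank ker ∂_1 − rank ∂_2 = (10 − 4) − 6 = 0, and the invariant factors of ∂_2 are all 1, so H_1 ≅ 0.
  H_2: rank ker ∂_2 − rank ∂_3 = (10 − 6) − 4 = 0, and the invariant factors of ∂_3 are all 1, so H_2 ≅ 0.
  H_3: rank ker ∂_3 − rank ∂_4 = (5 − 4) − 0 = 1, and there is no ∂_4, so H_3 ≅ Z.

As a check, the Euler characteristic is 5 − 10 + 10 − 5 = 0, which agrees with 1 − 0 + 0 − 1 = 0.

H_0 = Z,  H_1 = 0,  H_2 = 0,  H_3 = Z.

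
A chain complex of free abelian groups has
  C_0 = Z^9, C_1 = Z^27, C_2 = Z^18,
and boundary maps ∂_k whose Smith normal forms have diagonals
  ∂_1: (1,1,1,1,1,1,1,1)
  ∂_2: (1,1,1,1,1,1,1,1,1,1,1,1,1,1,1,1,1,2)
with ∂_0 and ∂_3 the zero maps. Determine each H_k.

H_0: b_0 = 9 − 0 − 8 = 1; torsion from ∂_1 factors > 1: none. So H_0 ≅ Z.
H_1: b_1 = 27 − 8 − 18 = 1; torsion from ∂_2 factors > 1: [2]. So H_1 ≅ Z ⊕ Z/2.
H_2: b_2 = 18 − 18 − 0 = 0; torsion from ∂_3 factors > 1: none. So H_2 ≅ 0.

H_0 ≅ Z,  H_1 ≅ Z ⊕ Z/2,  H_2 = 0.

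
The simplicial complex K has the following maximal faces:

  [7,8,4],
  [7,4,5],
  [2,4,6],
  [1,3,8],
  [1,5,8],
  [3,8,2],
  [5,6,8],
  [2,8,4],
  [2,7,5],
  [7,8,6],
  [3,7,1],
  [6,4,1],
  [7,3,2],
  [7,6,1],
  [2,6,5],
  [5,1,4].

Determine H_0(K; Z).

Order the vertices as 1 < 2 < 3 < 4 < 5 < 6 < 7 < 8. Listing each simplex with vertices in this order, K has dimension 2 with simplices:

  0-simplices (8): [1], [2], [3], [4], [5], [6], [7], [8]
  1-simplices (24): (24 of them)
  2-simplices (16): [1,3,7], [1,3,8], [1,4,5], [1,4,6], [1,5,8], [1,6,7], [2,3,7], [2,3,8], [2,4,6], [2,4,8], [2,5,6], [2,5,7], [4,5,7], [4,7,8], [5,6,8], [6,7,8]

giving chain groups C_0 ≅ Z^8, C_1 ≅ Z^24, C_2 ≅ Z^16.

Boundary ∂_1: C_1 → C_0 maps an edge to its endpoints' difference, ∂[p,q] = q − p.
As a 8×24 matrix over Z this has rank 7, with invariant factors (1,1,1,1,1,1,1).

∂_2: C_2 → C_1 sends each 2-simplex [p,q,r] to [q,r] − [p,r] + [p,q]. For instance
  ∂[2,3,7] = [3,7] − [2,7] + [2,3],
  ∂[1,3,8] = [3,8] − [1,8] + [1,3].
The resulting 24×16 matrix has rank 15, and its Smith normal form has invariant factors (1,1,1,1,1,1,1,1,1,1,1,1,1,1,1).

Reading off H_k = ker ∂_k / im ∂_{k+1}:

  H_0: rank C_0 − rank ∂_1 = 8 − 7 = 1, and the invariant factors of ∂_1 are all 1, so H_0 ≅ Z.

H_0 = Z.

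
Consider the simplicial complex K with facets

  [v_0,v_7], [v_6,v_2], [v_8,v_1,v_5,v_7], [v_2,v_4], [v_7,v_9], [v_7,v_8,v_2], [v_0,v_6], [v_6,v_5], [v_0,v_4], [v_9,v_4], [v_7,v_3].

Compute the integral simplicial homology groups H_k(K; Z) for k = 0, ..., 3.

H_0 = Z,  H_1 = Z^4,  H_2 = 0,  H_3 = 0.

Take the total order v_0 < v_1 < v_2 < v_3 < v_4 < v_5 < v_6 < v_7 < v_8 < v_9 on the vertex set. Then K (dimension 3) consists of the simplices:

  0-simplices (10): [v_0], [v_1], [v_2], [v_3], [v_4], [v_5], [v_6], [v_7], [v_8], [v_9]
  1-simplices (17): (17 of them)
  2-simplices (5): [v_1,v_5,v_7], [v_1,v_5,v_8], [v_1,v_7,v_8], [v_2,v_7,v_8], [v_5,v_7,v_8]
  3-simplices (1): [v_1,v_5,v_7,v_8]

giving chain groups C_0 ≅ Z^10, C_1 ≅ Z^17, C_2 ≅ Z^5, C_3 ≅ Z^1.

∂_1: C_1 → C_0 sends each edge [p,q] (with p < q) to q − p.
As a 10×17 matrix over Z this has rank 9, with invariant factors (1,1,1,1,1,1,1,1,1).

∂_2: C_2 → C_1 sends each 2-simplex [p,q,r] to [q,r] − [p,r] + [p,q]. For instance
  ∂[v_1,v_7,v_8] = [v_7,v_8] − [v_1,v_8] + [v_1,v_7],
  ∂[v_1,v_5,v_8] = [v_5,v_8] − [v_1,v_8] + [v_1,v_5].
The resulting 17×5 matrix has rank 4, and its Smith normal form has invariant factors (1,1,1,1).

∂_3: C_3 → C_2 sends each 3-simplex σ to the alternating sum Σ_i (−1)^i (σ with its i-th vertex removed). For instance
  ∂[v_1,v_5,v_7,v_8] = [v_5,v_7,v_8] − [v_1,v_7,v_8] + [v_1,v_5,v_8] − [v_1,v_5,v_7].
The 5×1 boundary matrix has rank 1 and Smith normal form diag(1).

Reading off H_k = ker ∂_k / im ∂_{k+1}:

  H_0: rank C_0 − rank ∂_1 = 10 − 9 = 1, and the invariant factors of ∂_1 are all 1, so H_0 = Z.
  H_1: rank ker ∂_1 − rank ∂_2 = (17 − 9) − 4 = 4, and the invariant factors of ∂_2 are all 1, so H_1 = Z^4.
  H_2: rank ker ∂_2 − rank ∂_3 = (5 − 4) − 1 = 0, and the invariant factors of ∂_3 are all 1, so H_2 = 0.
  H_3: rank ker ∂_3 − rank ∂_4 = (1 − 1) − 0 = 0, and there is no ∂_4, so H_3 = 0.

As a check, the Euler characteristic is 10 − 17 + 5 − 1 = -3, which agrees with 1 − 4 + 0 − 0 = -3.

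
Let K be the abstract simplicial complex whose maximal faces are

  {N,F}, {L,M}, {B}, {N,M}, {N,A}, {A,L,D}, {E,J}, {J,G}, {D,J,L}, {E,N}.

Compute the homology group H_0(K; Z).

H_0 ≅ Z^2.

K has 10 vertices, 12 edges, 2 triangles.
rank ∂_0 = 0, rank ∂_1 = 8 ⇒ b_0 = 10 − 0 − 8 = 2; all invariant factors of ∂_1 are 1 so no torsion. So H_0 ≅ Z^2.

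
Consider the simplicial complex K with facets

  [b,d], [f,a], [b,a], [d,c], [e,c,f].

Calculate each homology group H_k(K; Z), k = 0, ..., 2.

H_0 ≅ Z,  H_1 ≅ Z,  H_2 = 0.

Take the total order a < b < c < d < e < f on the vertex set. Then K (dimension 2) consists of the simplices:

  0-simplices (6): a, b, c, d, e, f
  1-simplices (7): ab, af, bd, cd, ce, cf, ef
  2-simplices (1): cef

Hence C_0 ≅ Z^6, C_1 ≅ Z^7, C_2 ≅ Z^1.

Boundary ∂_1: C_1 → C_0 maps an edge to its endpoints' difference, ∂[p,q] = q − p. For instance
  ∂cf = f − c.
The resulting 6×7 matrix has rank 5, and its Smith normal form has invariant factors (1,1,1,1,1).

The boundary map ∂_2: C_2 → C_1 maps a triangle to the signed sum of its edges. For instance
  ∂cef = ef − cf + ce.
The resulting 7×1 matrix has rank 1, and its Smith normal form has invariant factors (1).

Now H_k = ker ∂_k / im ∂_{k+1}, so:

  H_0: rank C_0 − rank ∂_1 = 6 − 5 = 1, and the invariant factors of ∂_1 are all 1, so H_0 = Z.
  H_1: rank ker ∂_1 − rank ∂_2 = (7 − 5) − 1 = 1, and the invariant factors of ∂_2 are all 1, so H_1 = Z.
  H_2: rank ker ∂_2 − rank ∂_3 = (1 − 1) − 0 = 0, and there is no ∂_3, so H_2 = 0.

As a check, the Euler characteristic is 6 − 7 + 1 = 0, which agrees with 1 − 1 + 0 = 0.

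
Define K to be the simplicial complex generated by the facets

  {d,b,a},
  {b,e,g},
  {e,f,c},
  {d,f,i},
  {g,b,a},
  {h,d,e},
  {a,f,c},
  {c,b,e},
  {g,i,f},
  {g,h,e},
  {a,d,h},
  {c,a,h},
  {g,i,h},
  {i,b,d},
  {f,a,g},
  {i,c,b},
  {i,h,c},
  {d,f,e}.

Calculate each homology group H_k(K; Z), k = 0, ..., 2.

Order the vertices as a < b < c < d < e < f < g < h < i. Listing each simplex with vertices in this order, K has dimension 2 with simplices:

  0-simplices (9): a, b, c, d, e, f, g, h, i
  1-simplices (27): ab, ac, ad, af, ag, ah, bc, bd, be, bg, bi, ce, cf, ch, ci, de, df, dh, di, ef, eg, eh, fg, fi, gh, gi, hi
  2-simplices (18): abd, abg, acf, ach, adh, afg, bce, bci, bdi, beg, cef, chi, def, deh, dfi, egh, fgi, ghi

Hence C_0 ≅ Z^9, C_1 ≅ Z^27, C_2 ≅ Z^18.

∂_1: C_1 → C_0 sends each edge [p,q] (with p < q) to q − p. For instance
  ∂ad = d − a.
The 9×27 boundary matrix has rank 8 and Smith normal form diag(1,1,1,1,1,1,1,1).

Boundary ∂_2: C_2 → C_1 acts by ∂[p,q,r] = [q,r] − [p,r] + [p,q]. For instance
  ∂acf = cf − af + ac,
  ∂egh = gh − eh + eg.
This gives a 27×18 integer matrix of rank 17; reducing to Smith normal form yields diagonal entries (1,1,1,1,1,1,1,1,1,1,1,1,1,1,1,1,1).

Reading off H_k = ker ∂_k / im ∂_{k+1}:

  H_0: rank C_0 − rank ∂_1 = 9 − 8 = 1, and the invariant factors of ∂_1 are all 1, so H_0 ≅ Z.
  H_1: rank ker ∂_1 − rank ∂_2 = (27 − 8) − 17 = 2, and the invariant factors of ∂_2 are all 1, so H_1 ≅ Z^2.
  H_2: rank ker ∂_2 − rank ∂_3 = (18 − 17) − 0 = 1, and there is no ∂_3, so H_2 ≅ Z.

As a check, the Euler characteristic is 9 − 27 + 18 = 0, which agrees with 1 − 2 + 1 = 0.
(K is a triangulation of the torus T^2.)

H_0 ≅ Z,  H_1 ≅ Z^2,  H_2 ≅ Z.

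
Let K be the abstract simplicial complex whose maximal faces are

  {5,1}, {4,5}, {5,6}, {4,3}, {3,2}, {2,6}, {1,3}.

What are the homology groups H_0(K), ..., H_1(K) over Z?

H_0 ≅ Z,  H_1 ≅ Z^2.

K has 6 vertices, 7 edges.
rank ∂_0 = 0, rank ∂_1 = 5 ⇒ b_0 = 6 − 0 − 5 = 1; all invariant factors of ∂_1 are 1 so no torsion. So H_0 = Z.
rank ∂_1 = 5, rank ∂_2 = 0 ⇒ b_1 = 7 − 5 − 0 = 2. So H_1 = Z^2.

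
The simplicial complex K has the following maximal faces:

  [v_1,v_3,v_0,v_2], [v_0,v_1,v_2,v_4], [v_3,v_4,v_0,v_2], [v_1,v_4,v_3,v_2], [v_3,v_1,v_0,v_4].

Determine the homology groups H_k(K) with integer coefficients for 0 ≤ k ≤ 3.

K has 5 vertices, 10 edges, 10 triangles, 5 3-simplices.
rank ∂_0 = 0, rank ∂_1 = 4 ⇒ b_0 = 5 − 0 − 4 = 1; all invariant factors of ∂_1 are 1 so no torsion. So H_0 = Z.
rank ∂_1 = 4, rank ∂_2 = 6 ⇒ b_1 = 10 − 4 − 6 = 0; all invariant factors of ∂_2 are 1 so no torsion. So H_1 = 0.
rank ∂_2 = 6, rank ∂_3 = 4 ⇒ b_2 = 10 − 6 − 4 = 0; all invariant factors of ∂_3 are 1 so no torsion. So H_2 = 0.
rank ∂_3 = 4, rank ∂_4 = 0 ⇒ b_3 = 5 − 4 − 0 = 1. So H_3 = Z.

H_0 ≅ Z,  H_1 = 0,  H_2 = 0,  H_3 ≅ Z.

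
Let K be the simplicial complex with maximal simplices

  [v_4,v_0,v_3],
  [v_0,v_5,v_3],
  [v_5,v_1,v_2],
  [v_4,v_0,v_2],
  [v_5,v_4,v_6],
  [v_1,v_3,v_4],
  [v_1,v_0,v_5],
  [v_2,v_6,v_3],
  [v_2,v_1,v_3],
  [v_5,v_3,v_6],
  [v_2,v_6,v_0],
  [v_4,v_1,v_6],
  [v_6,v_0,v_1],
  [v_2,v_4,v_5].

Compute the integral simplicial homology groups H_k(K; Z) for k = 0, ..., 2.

H_0 = Z,  H_1 = Z^2,  H_2 = Z.

Take the total order v_0 < v_1 < v_2 < v_3 < v_4 < v_5 < v_6 on the vertex set. Then K (dimension 2) consists of the simplices:

  0-simplices (7): [v_0], [v_1], [v_2], [v_3], [v_4], [v_5], [v_6]
  1-simplices (21): (21 of them)
  2-simplices (14): (14 of them)

Hence C_0 ≅ Z^7, C_1 ≅ Z^21, C_2 ≅ Z^14.

The boundary map ∂_1: C_1 → C_0 sends each edge [p,q] (with p < q) to q − p. For instance
  ∂[v_3,v_4] = [v_4] − [v_3].
The resulting 7×21 matrix has rank 6, and its Smith normal form has invariant factors (1,1,1,1,1,1).

The boundary map ∂_2: C_2 → C_1 acts by ∂[p,q,r] = [q,r] − [p,r] + [p,q]. For instance
  ∂[v_1,v_2,v_5] = [v_2,v_5] − [v_1,v_5] + [v_1,v_2],
  ∂[v_2,v_4,v_5] = [v_4,v_5] − [v_2,v_5] + [v_2,v_4].
The 21×14 boundary matrix has rank 13 and Smith normal form diag(1,1,1,1,1,1,1,1,1,1,1,1,1).

Computing H_k = (kernel of ∂_k) / (image of ∂_{k+1}):

  H_0: rank C_0 − rank ∂_1 = 7 − 6 = 1, and the invariant factors of ∂_1 are all 1, so H_0 = Z.
  H_1: rank ker ∂_1 − rank ∂_2 = (21 − 6) − 13 = 2, and the invariant factors of ∂_2 are all 1, so H_1 = Z^2.
  H_2: rank ker ∂_2 − rank ∂_3 = (14 − 13) − 0 = 1, and there is no ∂_3, so H_2 = Z.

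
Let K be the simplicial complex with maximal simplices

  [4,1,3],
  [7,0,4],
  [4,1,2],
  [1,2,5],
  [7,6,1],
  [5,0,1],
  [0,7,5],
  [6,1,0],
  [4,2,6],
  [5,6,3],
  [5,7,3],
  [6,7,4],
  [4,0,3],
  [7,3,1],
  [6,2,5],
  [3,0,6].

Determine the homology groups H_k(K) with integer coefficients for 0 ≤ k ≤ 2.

H_0 ≅ Z,  H_1 ≅ Z^2,  H_2 ≅ Z.

K has 8 vertices, 24 edges, 16 triangles.
rank ∂_0 = 0, rank ∂_1 = 7 ⇒ b_0 = 8 − 0 − 7 = 1; all invariant factors of ∂_1 are 1 so no torsion. So H_0 = Z.
rank ∂_1 = 7, rank ∂_2 = 15 ⇒ b_1 = 24 − 7 − 15 = 2; all invariant factors of ∂_2 are 1 so no torsion. So H_1 = Z^2.
rank ∂_2 = 15, rank ∂_3 = 0 ⇒ b_2 = 16 − 15 − 0 = 1. So H_2 = Z.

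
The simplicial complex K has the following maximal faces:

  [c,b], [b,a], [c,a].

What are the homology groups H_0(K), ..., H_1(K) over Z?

Fix the vertex order a < b < c and write every simplex with vertices in increasing order. Then dim K = 1 and the simplices of K are:

  0-simplices (3): a, b, c
  1-simplices (3): ab, ac, bc

giving chain groups C_0 ≅ Z^3, C_1 ≅ Z^3.

Boundary ∂_1: C_1 → C_0 maps an edge to its endpoints' difference, ∂[p,q] = q − p.
This gives a 3×3 integer matrix of rank 2; reducing to Smith normal form yields diagonal entries (1,1).

From H_k ≅ ker(∂_k) / im(∂_{k+1}) we obtain:

  H_0: rank C_0 − rank ∂_1 = 3 − 2 = 1, and the invariant factors of ∂_1 are all 1, so H_0 ≅ Z.
  H_1: rank ker ∂_1 − rank ∂_2 = (3 − 2) − 0 = 1, and there is no ∂_2, so H_1 ≅ Z.

(K is a triangulation of the circle S^1.)

H_0 = Z,  H_1 = Z.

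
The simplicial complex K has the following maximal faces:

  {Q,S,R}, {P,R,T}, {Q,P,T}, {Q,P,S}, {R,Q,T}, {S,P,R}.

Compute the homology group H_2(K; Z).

H_2 = Z.

Order the vertices as P < Q < R < S < T. Listing each simplex with vertices in this order, K has dimension 2 with simplices:

  0-simplices (5): P, Q, R, S, T
  1-simplices (9): PQ, PR, PS, PT, QR, QS, QT, RS, RT
  2-simplices (6): PQS, PQT, PRS, PRT, QRS, QRT

giving chain groups C_0 ≅ Z^5, C_1 ≅ Z^9, C_2 ≅ Z^6.

Boundary ∂_1: C_1 → C_0 maps an edge to its endpoints' difference, ∂[p,q] = q − p.
The 5×9 boundary matrix has rank 4 and Smith normal form diag(1,1,1,1).

The boundary map ∂_2: C_2 → C_1 maps a triangle to the signed sum of its edges. For instance
  ∂QRS = RS − QS + QR,
  ∂PRT = RT − PT + PR.
The resulting 9×6 matrix has rank 5, and its Smith normal form has invariant factors (1,1,1,1,1).

From H_k ≅ ker(∂_k) / im(∂_{k+1}) we obtain:

  H_2: rank ker ∂_2 − rank ∂_3 = (6 − 5) − 0 = 1, and there is no ∂_3, so H_2 ≅ Z.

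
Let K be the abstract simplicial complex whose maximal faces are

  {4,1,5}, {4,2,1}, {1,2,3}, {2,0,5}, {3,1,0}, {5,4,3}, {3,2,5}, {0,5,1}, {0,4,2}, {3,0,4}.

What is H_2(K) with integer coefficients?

H_2 ≅ 0.

Fix the vertex order 0 < 1 < 2 < 3 < 4 < 5 and write every simplex with vertices in increasing order. Then dim K = 2 and the simplices of K are:

  0-simplices (6): [0], [1], [2], [3], [4], [5]
  1-simplices (15): [0,1], [0,2], [0,3], [0,4], [0,5], [1,2], [1,3], [1,4], [1,5], [2,3], [2,4], [2,5], [3,4], [3,5], [4,5]
  2-simplices (10): [0,1,3], [0,1,5], [0,2,4], [0,2,5], [0,3,4], [1,2,3], [1,2,4], [1,4,5], [2,3,5], [3,4,5]

giving chain groups C_0 ≅ Z^6, C_1 ≅ Z^15, C_2 ≅ Z^10.

∂_1: C_1 → C_0 is given by ∂[p,q] = [q] − [p].
The resulting 6×15 matrix has rank 5, and its Smith normal form has invariant factors (1,1,1,1,1).

∂_2: C_2 → C_1 acts by ∂[p,q,r] = [q,r] − [p,r] + [p,q]. For instance
  ∂[2,3,5] = [3,5] − [2,5] + [2,3],
  ∂[0,2,4] = [2,4] − [0,4] + [0,2].
As a 15×10 matrix over Z this has rank 10, with invariant factors (1,1,1,1,1,1,1,1,1,2).

From H_k ≅ ker(∂_k) / im(∂_{k+1}) we obtain:

  H_2: rank ker ∂_2 − rank ∂_3 = (10 − 10) − 0 = 0, and there is no ∂_3, so H_2 ≅ 0.

(K is a triangulation of the real projective plane RP^2.)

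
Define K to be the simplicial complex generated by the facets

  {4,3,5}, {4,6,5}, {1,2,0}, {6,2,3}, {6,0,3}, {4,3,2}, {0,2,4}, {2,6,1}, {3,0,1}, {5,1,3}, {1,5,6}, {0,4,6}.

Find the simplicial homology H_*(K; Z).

H_0 ≅ Z,  H_1 ≅ Z/2,  H_2 = 0.

Fix the vertex order 0 < 1 < 2 < 3 < 4 < 5 < 6 and write every simplex with vertices in increasing order. Then dim K = 2 and the simplices of K are:

  0-simplices (7): [0], [1], [2], [3], [4], [5], [6]
  1-simplices (18): [0,1], [0,2], [0,3], [0,4], [0,6], [1,2], [1,3], [1,5], [1,6], [2,3], [2,4], [2,6], [3,4], [3,5], [3,6], [4,5], [4,6], [5,6]
  2-simplices (12): [0,1,2], [0,1,3], [0,2,4], [0,3,6], [0,4,6], [1,2,6], [1,3,5], [1,5,6], [2,3,4], [2,3,6], [3,4,5], [4,5,6]

so the chain groups are C_0 ≅ Z^7, C_1 ≅ Z^18, C_2 ≅ Z^12.

The boundary map ∂_1: C_1 → C_0 maps an edge to its endpoints' difference, ∂[p,q] = q − p.
This gives a 7×18 integer matrix of rank 6; reducing to Smith normal form yields diagonal entries (1,1,1,1,1,1).

The boundary map ∂_2: C_2 → C_1 acts by ∂[p,q,r] = [q,r] − [p,r] + [p,q]. For instance
  ∂[0,1,2] = [1,2] − [0,2] + [0,1],
  ∂[0,1,3] = [1,3] − [0,3] + [0,1].
This gives a 18×12 integer matrix of rank 12; reducing to Smith normal form yields diagonal entries (1,1,1,1,1,1,1,1,1,1,1,2).

Now H_k = ker ∂_k / im ∂_{k+1}, so:

  H_0: rank C_0 − rank ∂_1 = 7 − 6 = 1, and the invariant factors of ∂_1 are all 1, so H_0 = Z.
  H_1: rank ker ∂_1 − rank ∂_2 = (18 − 6) − 12 = 0, and ∂_2 has invariant factor 2 > 1, so H_1 = Z/2.
  H_2: rank ker ∂_2 − rank ∂_3 = (12 − 12) − 0 = 0, and there is no ∂_3, so H_2 = 0.

As a check, the Euler characteristic is 7 − 18 + 12 = 1, which agrees with 1 − 0 + 0 = 1.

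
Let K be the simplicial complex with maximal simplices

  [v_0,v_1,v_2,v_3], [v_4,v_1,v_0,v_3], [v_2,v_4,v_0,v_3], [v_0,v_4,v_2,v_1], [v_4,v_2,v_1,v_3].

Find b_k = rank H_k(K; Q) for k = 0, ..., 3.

b_0 = 1, b_1 = 0, b_2 = 0, b_3 = 1.

K has 5 vertices, 10 edges, 10 triangles, 5 3-simplices.
rank ∂_0 = 0, rank ∂_1 = 4 ⇒ b_0 = 5 − 0 − 4 = 1; all invariant factors of ∂_1 are 1 so no torsion. So H_0 = Z.
rank ∂_1 = 4, rank ∂_2 = 6 ⇒ b_1 = 10 − 4 − 6 = 0; all invariant factors of ∂_2 are 1 so no torsion. So H_1 = 0.
rank ∂_2 = 6, rank ∂_3 = 4 ⇒ b_2 = 10 − 6 − 4 = 0; all invariant factors of ∂_3 are 1 so no torsion. So H_2 = 0.
rank ∂_3 = 4, rank ∂_4 = 0 ⇒ b_3 = 5 − 4 − 0 = 1. So H_3 = Z.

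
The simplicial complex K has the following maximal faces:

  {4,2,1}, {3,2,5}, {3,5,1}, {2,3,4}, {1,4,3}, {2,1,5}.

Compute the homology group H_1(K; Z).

H_1 ≅ 0.

Order the vertices as 1 < 2 < 3 < 4 < 5. Listing each simplex with vertices in this order, K has dimension 2 with simplices:

  0-simplices (5): [1], [2], [3], [4], [5]
  1-simplices (9): [1,2], [1,3], [1,4], [1,5], [2,3], [2,4], [2,5], [3,4], [3,5]
  2-simplices (6): [1,2,4], [1,2,5], [1,3,4], [1,3,5], [2,3,4], [2,3,5]

giving chain groups C_0 ≅ Z^5, C_1 ≅ Z^9, C_2 ≅ Z^6.

∂_1: C_1 → C_0 sends each edge [p,q] (with p < q) to q − p. For instance
  ∂[2,4] = [4] − [2].
As a 5×9 matrix over Z this has rank 4, with invariant factors (1,1,1,1).

∂_2: C_2 → C_1 maps a triangle to the signed sum of its edges. For instance
  ∂[1,2,4] = [2,4] − [1,4] + [1,2],
  ∂[1,3,4] = [3,4] − [1,4] + [1,3].
As a 9×6 matrix over Z this has rank 5, with invariant factors (1,1,1,1,1).

Computing H_k = (kernel of ∂_k) / (image of ∂_{k+1}):

  H_1: rank ker ∂_1 − rank ∂_2 = (9 − 4) − 5 = 0, and the invariant factors of ∂_2 are all 1, so H_1 = 0.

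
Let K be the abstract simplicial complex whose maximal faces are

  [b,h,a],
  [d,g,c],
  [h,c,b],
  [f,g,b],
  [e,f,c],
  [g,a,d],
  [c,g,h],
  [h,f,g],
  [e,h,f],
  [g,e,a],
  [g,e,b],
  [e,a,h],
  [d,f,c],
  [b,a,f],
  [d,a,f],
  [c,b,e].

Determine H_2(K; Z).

Order the vertices as a < b < c < d < e < f < g < h. Listing each simplex with vertices in this order, K has dimension 2 with simplices:

  0-simplices (8): a, b, c, d, e, f, g, h
  1-simplices (24): ab, ad, ae, af, ag, ah, bc, be, bf, bg, bh, cd, ce, cf, cg, ch, df, dg, ef, eg, eh, fg, fh, gh
  2-simplices (16): abf, abh, adf, adg, aeg, aeh, bce, bch, beg, bfg, cdf, cdg, cef, cgh, efh, fgh

Hence C_0 ≅ Z^8, C_1 ≅ Z^24, C_2 ≅ Z^16.

Boundary ∂_1: C_1 → C_0 sends each edge [p,q] (with p < q) to q − p. For instance
  ∂df = f − d.
The 8×24 boundary matrix has rank 7 and Smith normal form diag(1,1,1,1,1,1,1).

Boundary ∂_2: C_2 → C_1 maps a triangle to the signed sum of its edges. For instance
  ∂adg = dg − ag + ad,
  ∂fgh = gh − fh + fg.
The 24×16 boundary matrix has rank 15 and Smith normal form diag(1,1,1,1,1,1,1,1,1,1,1,1,1,1,1).

Reading off H_k = ker ∂_k / im ∂_{k+1}:

  H_2: rank ker ∂_2 − rank ∂_3 = (16 − 15) − 0 = 1, and there is no ∂_3, so H_2 ≅ Z.

(K is a triangulation of the torus T^2.)

H_2 = Z.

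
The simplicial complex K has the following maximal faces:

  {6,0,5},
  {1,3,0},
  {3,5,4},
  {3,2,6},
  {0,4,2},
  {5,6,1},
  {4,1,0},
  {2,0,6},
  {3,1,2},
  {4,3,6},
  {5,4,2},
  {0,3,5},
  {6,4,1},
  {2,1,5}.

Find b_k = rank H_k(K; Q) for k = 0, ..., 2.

We work with the vertex ordering 0 < 1 < 2 < 3 < 4 < 5 < 6. The simplices of K, each written with vertices in increasing order, are:

  0-simplices (7): [0], [1], [2], [3], [4], [5], [6]
  1-simplices (21): [0,1], [0,2], [0,3], [0,4], [0,5], [0,6], [1,2], [1,3], [1,4], [1,5], [1,6], [2,3], [2,4], [2,5], [2,6], [3,4], [3,5], [3,6], [4,5], [4,6], [5,6]
  2-simplices (14): [0,1,3], [0,1,4], [0,2,4], [0,2,6], [0,3,5], [0,5,6], [1,2,3], [1,2,5], [1,4,6], [1,5,6], [2,3,6], [2,4,5], [3,4,5], [3,4,6]

Hence C_0 ≅ Z^7, C_1 ≅ Z^21, C_2 ≅ Z^14.

∂_1: C_1 → C_0 maps an edge to its endpoints' difference, ∂[p,q] = q − p.
As a 7×21 matrix over Z this has rank 6, with invariant factors (1,1,1,1,1,1).

∂_2: C_2 → C_1 sends each 2-simplex [p,q,r] to [q,r] − [p,r] + [p,q]. For instance
  ∂[2,3,6] = [3,6] − [2,6] + [2,3],
  ∂[1,2,3] = [2,3] − [1,3] + [1,2].
The resulting 21×14 matrix has rank 13, and its Smith normal form has invariant factors (1,1,1,1,1,1,1,1,1,1,1,1,1).

Now H_k = ker ∂_k / im ∂_{k+1}, so:

  H_0: rank C_0 − rank ∂_1 = 7 − 6 = 1, and the invariant factors of ∂_1 are all 1, so H_0 = Z.
  H_1: rank ker ∂_1 − rank ∂_2 = (21 − 6) − 13 = 2, and the invariant factors of ∂_2 are all 1, so H_1 = Z^2.
  H_2: rank ker ∂_2 − rank ∂_3 = (14 − 13) − 0 = 1, and there is no ∂_3, so H_2 = Z.

Hence the Betti numbers are b_0 = 1, b_1 = 2, b_2 = 1.

b_0 = 1, b_1 = 2, b_2 = 1.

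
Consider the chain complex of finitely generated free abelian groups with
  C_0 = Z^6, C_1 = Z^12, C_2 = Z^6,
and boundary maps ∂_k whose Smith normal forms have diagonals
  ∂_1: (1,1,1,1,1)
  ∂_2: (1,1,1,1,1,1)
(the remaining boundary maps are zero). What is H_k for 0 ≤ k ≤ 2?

H_0 ≅ Z,  H_1 ≅ Z,  H_2 = 0.

H_0: b_0 = 6 − 0 − 5 = 1; torsion from ∂_1 factors > 1: none. So H_0 ≅ Z.
H_1: b_1 = 12 − 5 − 6 = 1; torsion from ∂_2 factors > 1: none. So H_1 ≅ Z.
H_2: b_2 = 6 − 6 − 0 = 0; torsion from ∂_3 factors > 1: none. So H_2 ≅ 0.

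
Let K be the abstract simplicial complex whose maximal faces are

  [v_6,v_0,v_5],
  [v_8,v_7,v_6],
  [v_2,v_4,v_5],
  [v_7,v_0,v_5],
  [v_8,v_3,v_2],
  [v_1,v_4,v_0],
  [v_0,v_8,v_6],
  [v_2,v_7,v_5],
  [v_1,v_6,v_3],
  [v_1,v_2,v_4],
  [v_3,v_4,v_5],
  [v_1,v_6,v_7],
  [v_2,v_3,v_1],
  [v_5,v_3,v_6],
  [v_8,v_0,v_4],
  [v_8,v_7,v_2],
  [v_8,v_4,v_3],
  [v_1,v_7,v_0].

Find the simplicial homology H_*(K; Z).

H_0 = Z,  H_1 = Z ⊕ Z/2Z,  H_2 = 0.

Fix the vertex order v_0 < v_1 < v_2 < v_3 < v_4 < v_5 < v_6 < v_7 < v_8 and write every simplex with vertices in increasing order. Then dim K = 2 and the simplices of K are:

  0-simplices (9): [v_0], [v_1], [v_2], [v_3], [v_4], [v_5], [v_6], [v_7], [v_8]
  1-simplices (27): (27 of them)
  2-simplices (18): (18 of them)

so the chain groups are C_0 ≅ Z^9, C_1 ≅ Z^27, C_2 ≅ Z^18.

The boundary map ∂_1: C_1 → C_0 maps an edge to its endpoints' difference, ∂[p,q] = q − p. For instance
  ∂[v_7,v_8] = [v_8] − [v_7].
This gives a 9×27 integer matrix of rank 8; reducing to Smith normal form yields diagonal entries (1,1,1,1,1,1,1,1).

∂_2: C_2 → C_1 sends each 2-simplex [p,q,r] to [q,r] − [p,r] + [p,q]. For instance
  ∂[v_1,v_2,v_4] = [v_2,v_4] − [v_1,v_4] + [v_1,v_2],
  ∂[v_0,v_5,v_7] = [v_5,v_7] − [v_0,v_7] + [v_0,v_5].
As a 27×18 matrix over Z this has rank 18, with invariant factors (1,1,1,1,1,1,1,1,1,1,1,1,1,1,1,1,1,2).

Computing H_k = (kernel of ∂_k) / (image of ∂_{k+1}):

  H_0: rank C_0 − rank ∂_1 = 9 − 8 = 1, and the invariant factors of ∂_1 are all 1, so H_0 = Z.
  H_1: rank ker ∂_1 − rank ∂_2 = (27 − 8) − 18 = 1, and ∂_2 has invariant factor 2 > 1, so H_1 = Z ⊕ Z/2Z.
  H_2: rank ker ∂_2 − rank ∂_3 = (18 − 18) − 0 = 0, and there is no ∂_3, so H_2 = 0.

As a check, the Euler characteristic is 9 − 27 + 18 = 0, which agrees with 1 − 1 + 0 = 0.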